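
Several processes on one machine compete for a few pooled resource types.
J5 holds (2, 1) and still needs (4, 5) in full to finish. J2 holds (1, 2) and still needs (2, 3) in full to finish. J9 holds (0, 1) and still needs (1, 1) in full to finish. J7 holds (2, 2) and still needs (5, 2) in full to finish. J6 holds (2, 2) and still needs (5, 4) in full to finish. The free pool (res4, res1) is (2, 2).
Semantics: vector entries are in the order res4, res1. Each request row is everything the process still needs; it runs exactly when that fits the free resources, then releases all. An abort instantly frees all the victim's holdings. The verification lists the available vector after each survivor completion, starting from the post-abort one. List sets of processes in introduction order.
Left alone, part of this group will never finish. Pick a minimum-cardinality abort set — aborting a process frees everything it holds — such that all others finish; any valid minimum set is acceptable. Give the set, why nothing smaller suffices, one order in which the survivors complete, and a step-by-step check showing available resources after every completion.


The answer: abort J5.
Key observation: J6 was stuck for good until J5 gave back (2, 1); in the order shown it finishes at step 3.
Minimality: the empty abort set fails — the state is deadlocked as it stands.
Survivors finish in the order: J9, J2, J6, J7. Step-by-step check (pool after the aborts first):
  pool = (4, 3)
  J9 needs (1, 1) <= (4, 3) -> finishes; pool += (0, 1) = (4, 4)
  J2 needs (2, 3) <= (4, 4) -> finishes; pool += (1, 2) = (5, 6)
  J6 needs (5, 4) <= (5, 6) -> finishes; pool += (2, 2) = (7, 8)
  J7 needs (5, 2) <= (7, 8) -> finishes; pool += (2, 2) = (9, 10)


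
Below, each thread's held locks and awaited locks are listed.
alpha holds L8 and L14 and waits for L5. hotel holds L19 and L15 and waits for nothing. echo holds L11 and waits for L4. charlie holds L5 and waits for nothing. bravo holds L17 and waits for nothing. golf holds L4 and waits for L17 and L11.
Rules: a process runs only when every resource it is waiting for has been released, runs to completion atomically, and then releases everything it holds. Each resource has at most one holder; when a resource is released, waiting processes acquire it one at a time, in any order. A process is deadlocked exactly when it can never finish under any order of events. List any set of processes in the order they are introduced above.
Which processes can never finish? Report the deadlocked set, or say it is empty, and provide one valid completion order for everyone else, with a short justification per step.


Deadlocked set: echo and golf.
Key observation: the wait chain closes on itself along echo -> golf -> echo; no other process is dragged down with it.
A valid finishing order for the others: charlie, alpha, hotel, bravo.
Walking it through:
  charlie waits on nothing -> runs at once and releases L5
  run alpha (all its waits — L5 — are resolved); releases L8 and L14
  hotel waits on nothing -> runs at once and releases L19 and L15
  bravo waits on nothing -> runs at once and releases L17


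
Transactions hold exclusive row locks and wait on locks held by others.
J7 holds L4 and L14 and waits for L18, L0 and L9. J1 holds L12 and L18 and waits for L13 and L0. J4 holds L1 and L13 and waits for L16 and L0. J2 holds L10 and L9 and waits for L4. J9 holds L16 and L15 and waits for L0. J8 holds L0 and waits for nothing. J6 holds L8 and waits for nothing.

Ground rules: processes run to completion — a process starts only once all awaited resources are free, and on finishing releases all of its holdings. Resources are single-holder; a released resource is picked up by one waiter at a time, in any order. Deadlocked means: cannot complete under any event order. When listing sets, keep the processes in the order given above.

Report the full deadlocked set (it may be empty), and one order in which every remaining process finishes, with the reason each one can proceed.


Deadlocked: J7 and J2.
Key observation: along J7 -> J2 -> J7, each member waits on what the next one holds — a deadlock; no other process is dragged down with it.
A valid finishing order for the others: J8, J9, J6, J4, J1.
Walking it through:
  run J8 (it waits on nothing); releases L0
  J9: everything it awaited (L0) is free; runs, freeing L16 and L15
  run J6 (it waits on nothing); releases L8
  J4: everything it awaited (L16 and L0) is free; runs, freeing L1 and L13
  J1: everything it awaited (L13 and L0) is free; runs, freeing L12 and L18


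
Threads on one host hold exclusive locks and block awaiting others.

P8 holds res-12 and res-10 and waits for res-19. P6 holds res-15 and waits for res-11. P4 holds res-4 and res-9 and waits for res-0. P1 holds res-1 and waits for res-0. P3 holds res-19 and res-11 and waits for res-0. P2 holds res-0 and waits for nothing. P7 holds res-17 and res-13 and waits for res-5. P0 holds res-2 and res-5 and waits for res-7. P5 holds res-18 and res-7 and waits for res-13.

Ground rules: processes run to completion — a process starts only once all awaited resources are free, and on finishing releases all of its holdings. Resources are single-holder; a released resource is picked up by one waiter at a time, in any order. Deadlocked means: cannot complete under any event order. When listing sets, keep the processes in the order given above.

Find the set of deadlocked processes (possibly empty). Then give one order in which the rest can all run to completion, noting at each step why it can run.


Deadlocked: P7, P0 and P5.
Key observation: the wait chain closes on itself along P7 -> P0 -> P5 -> P7; no other process is dragged down with it.
The rest can finish in the order P2, P3, P1, P4, P8, P6.
Check, step by step:
  P2 waits on nothing -> runs at once and releases res-0
  P3 waits on res-0 — all released -> runs and releases res-19 and res-11
  P1 waits on res-0 — all released -> runs and releases res-1
  P4 waits on res-0 — all released -> runs and releases res-4 and res-9
  P8 waits on res-19 — all released -> runs and releases res-12 and res-10
  P6 waits on res-11 — all released -> runs and releases res-15


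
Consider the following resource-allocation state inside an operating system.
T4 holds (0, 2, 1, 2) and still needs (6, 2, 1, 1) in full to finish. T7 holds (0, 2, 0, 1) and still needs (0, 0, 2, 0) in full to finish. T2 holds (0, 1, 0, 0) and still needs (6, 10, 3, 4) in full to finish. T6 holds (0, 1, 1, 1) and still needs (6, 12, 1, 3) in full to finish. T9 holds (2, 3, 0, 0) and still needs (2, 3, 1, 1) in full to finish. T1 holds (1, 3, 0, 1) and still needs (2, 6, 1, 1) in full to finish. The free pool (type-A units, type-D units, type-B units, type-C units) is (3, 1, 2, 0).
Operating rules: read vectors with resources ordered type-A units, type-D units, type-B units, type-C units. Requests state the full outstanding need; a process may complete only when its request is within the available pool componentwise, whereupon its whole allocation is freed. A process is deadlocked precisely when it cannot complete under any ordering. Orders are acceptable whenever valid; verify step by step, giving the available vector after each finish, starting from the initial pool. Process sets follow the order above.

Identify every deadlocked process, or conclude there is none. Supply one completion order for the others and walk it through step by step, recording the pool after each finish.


No process is deadlocked.
Key observation: the pool covers T7 at once, and every later process fits after earlier releases.
One completion order for the rest: T7, T9, T1, T4, T2, T6. Step-by-step check:
  pool = (3, 1, 2, 0)
  T7 needs (0, 0, 2, 0) <= (3, 1, 2, 0) -> finishes; pool += (0, 2, 0, 1) = (3, 3, 2, 1)
  T9 needs (2, 3, 1, 1) <= (3, 3, 2, 1) -> finishes; pool += (2, 3, 0, 0) = (5, 6, 2, 1)
  T1 needs (2, 6, 1, 1) <= (5, 6, 2, 1) -> finishes; pool += (1, 3, 0, 1) = (6, 9, 2, 2)
  T4 needs (6, 2, 1, 1) <= (6, 9, 2, 2) -> finishes; pool += (0, 2, 1, 2) = (6, 11, 3, 4)
  T2 needs (6, 10, 3, 4) <= (6, 11, 3, 4) -> finishes; pool += (0, 1, 0, 0) = (6, 12, 3, 4)
  T6 needs (6, 12, 1, 3) <= (6, 12, 3, 4) -> finishes; pool += (0, 1, 1, 1) = (6, 13, 4, 5)


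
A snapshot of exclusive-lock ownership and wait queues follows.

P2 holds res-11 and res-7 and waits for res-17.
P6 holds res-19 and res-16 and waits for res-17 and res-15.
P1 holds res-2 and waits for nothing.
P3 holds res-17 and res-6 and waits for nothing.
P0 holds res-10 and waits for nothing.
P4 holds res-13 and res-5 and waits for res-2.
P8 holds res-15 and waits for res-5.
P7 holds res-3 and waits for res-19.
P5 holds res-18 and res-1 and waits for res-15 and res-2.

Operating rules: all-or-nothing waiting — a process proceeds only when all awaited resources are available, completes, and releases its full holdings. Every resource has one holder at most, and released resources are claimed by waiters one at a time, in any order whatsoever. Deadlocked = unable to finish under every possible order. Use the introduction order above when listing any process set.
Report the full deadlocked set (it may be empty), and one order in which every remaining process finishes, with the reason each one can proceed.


Nothing here is deadlocked.
Key observation: there is no circular wait here — follow any chain and it reaches a process that is free to run now.
One completion order for the rest: P1, P3, P0, P4, P2, P8, P6, P7, P5.
Check, step by step:
  P1 waits on nothing -> runs at once and releases res-2
  P3 waits on nothing -> runs at once and releases res-17 and res-6
  P0 waits on nothing -> runs at once and releases res-10
  run P4 (all its waits — res-2 — are resolved); releases res-13 and res-5
  run P2 (all its waits — res-17 — are resolved); releases res-11 and res-7
  run P8 (all its waits — res-5 — are resolved); releases res-15
  run P6 (all its waits — res-17 and res-15 — are resolved); releases res-19 and res-16
  run P7 (all its waits — res-19 — are resolved); releases res-3
  run P5 (all its waits — res-15 and res-2 — are resolved); releases res-18 and res-1


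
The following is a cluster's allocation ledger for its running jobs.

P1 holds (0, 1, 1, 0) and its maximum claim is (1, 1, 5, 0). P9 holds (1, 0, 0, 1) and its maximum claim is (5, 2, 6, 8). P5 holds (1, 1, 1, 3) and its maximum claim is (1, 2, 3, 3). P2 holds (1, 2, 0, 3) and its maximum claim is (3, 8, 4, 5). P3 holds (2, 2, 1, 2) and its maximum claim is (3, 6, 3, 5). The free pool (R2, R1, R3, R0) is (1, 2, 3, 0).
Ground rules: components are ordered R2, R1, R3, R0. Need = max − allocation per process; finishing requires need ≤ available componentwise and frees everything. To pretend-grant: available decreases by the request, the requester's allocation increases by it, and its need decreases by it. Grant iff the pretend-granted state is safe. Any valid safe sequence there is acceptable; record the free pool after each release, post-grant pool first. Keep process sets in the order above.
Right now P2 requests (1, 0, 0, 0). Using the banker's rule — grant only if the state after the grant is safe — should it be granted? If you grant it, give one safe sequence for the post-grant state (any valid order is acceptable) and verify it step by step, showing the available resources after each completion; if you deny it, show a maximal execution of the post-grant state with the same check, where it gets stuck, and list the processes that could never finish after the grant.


GRANT. The post-grant state is safe; one safe sequence: P5, P1, P3, P2, P9.
Key observation: granting shrinks the pool to (0, 2, 3, 0), yet P5 still fits and the chain goes through.
Check on the post-grant state, step by step:
  pool = (0, 2, 3, 0)
  P5 needs (0, 1, 2, 0) <= (0, 2, 3, 0) -> finishes; pool += (1, 1, 1, 3) = (1, 3, 4, 3)
  P1 needs (1, 0, 4, 0) <= (1, 3, 4, 3) -> finishes; pool += (0, 1, 1, 0) = (1, 4, 5, 3)
  P3 needs (1, 4, 2, 3) <= (1, 4, 5, 3) -> finishes; pool += (2, 2, 1, 2) = (3, 6, 6, 5)
  P2 needs (1, 6, 4, 2) <= (3, 6, 6, 5) -> finishes; pool += (2, 2, 0, 3) = (5, 8, 6, 8)
  P9 needs (4, 2, 6, 7) <= (5, 8, 6, 8) -> finishes; pool += (1, 0, 0, 1) = (6, 8, 6, 9)


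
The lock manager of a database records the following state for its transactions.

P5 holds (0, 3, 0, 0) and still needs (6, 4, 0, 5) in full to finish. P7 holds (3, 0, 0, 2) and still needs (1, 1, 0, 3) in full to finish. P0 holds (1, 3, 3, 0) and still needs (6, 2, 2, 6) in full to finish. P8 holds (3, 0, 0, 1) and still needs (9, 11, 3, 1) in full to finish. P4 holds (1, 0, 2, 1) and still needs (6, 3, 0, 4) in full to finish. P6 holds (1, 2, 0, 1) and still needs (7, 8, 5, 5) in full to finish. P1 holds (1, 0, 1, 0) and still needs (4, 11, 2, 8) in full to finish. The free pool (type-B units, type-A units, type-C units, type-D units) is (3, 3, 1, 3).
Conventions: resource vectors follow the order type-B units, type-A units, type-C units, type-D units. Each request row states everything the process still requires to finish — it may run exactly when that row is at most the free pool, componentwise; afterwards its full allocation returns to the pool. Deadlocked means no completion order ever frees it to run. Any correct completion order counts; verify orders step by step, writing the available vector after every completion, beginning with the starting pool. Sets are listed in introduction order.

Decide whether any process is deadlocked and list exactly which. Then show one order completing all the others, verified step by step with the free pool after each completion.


The deadlocked set is empty.
Key observation: P7 fits the free pool immediately, and its release cascades until everyone finishes.
One completion order for the rest: P7, P4, P0, P5, P6, P8, P1. Check, step by step:
  pool = (3, 3, 1, 3)
  P7 needs (1, 1, 0, 3) <= (3, 3, 1, 3) -> finishes; pool += (3, 0, 0, 2) = (6, 3, 1, 5)
  P4 needs (6, 3, 0, 4) <= (6, 3, 1, 5) -> finishes; pool += (1, 0, 2, 1) = (7, 3, 3, 6)
  P0 needs (6, 2, 2, 6) <= (7, 3, 3, 6) -> finishes; pool += (1, 3, 3, 0) = (8, 6, 6, 6)
  P5 needs (6, 4, 0, 5) <= (8, 6, 6, 6) -> finishes; pool += (0, 3, 0, 0) = (8, 9, 6, 6)
  P6 needs (7, 8, 5, 5) <= (8, 9, 6, 6) -> finishes; pool += (1, 2, 0, 1) = (9, 11, 6, 7)
  P8 needs (9, 11, 3, 1) <= (9, 11, 6, 7) -> finishes; pool += (3, 0, 0, 1) = (12, 11, 6, 8)
  P1 needs (4, 11, 2, 8) <= (12, 11, 6, 8) -> finishes; pool += (1, 0, 1, 0) = (13, 11, 7, 8)


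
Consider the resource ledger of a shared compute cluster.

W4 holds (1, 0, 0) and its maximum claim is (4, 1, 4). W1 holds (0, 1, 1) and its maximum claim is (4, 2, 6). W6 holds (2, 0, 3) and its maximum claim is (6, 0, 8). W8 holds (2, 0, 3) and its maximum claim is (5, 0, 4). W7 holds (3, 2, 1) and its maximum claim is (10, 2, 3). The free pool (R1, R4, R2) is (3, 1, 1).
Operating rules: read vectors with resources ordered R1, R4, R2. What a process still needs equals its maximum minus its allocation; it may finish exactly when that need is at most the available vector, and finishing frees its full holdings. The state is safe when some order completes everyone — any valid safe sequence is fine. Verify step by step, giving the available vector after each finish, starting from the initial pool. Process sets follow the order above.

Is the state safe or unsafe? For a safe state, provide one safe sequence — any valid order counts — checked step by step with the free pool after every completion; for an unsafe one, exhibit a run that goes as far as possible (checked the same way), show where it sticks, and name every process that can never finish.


UNSAFE.
Key observation: after W8, W4 the pool peaks at (6, 1, 4), and each blocked process is short somewhere: W1 on R2; W6 on R2; W7 on R1.
A maximal execution: W8, W4 — then nothing else fits. Step-by-step check:
  pool = (3, 1, 1)
  run W8 (needs (3, 0, 1), free (3, 1, 1)); after release of (2, 0, 3) the pool is (5, 1, 4)
  run W4 (needs (3, 1, 4), free (5, 1, 4)); after release of (1, 0, 0) the pool is (6, 1, 4)
  blocked: W1 wants (4, 1, 5), pool (6, 1, 4) — not enough R2
  blocked: W6 wants (4, 0, 5), pool (6, 1, 4) — not enough R2
  blocked: W7 wants (7, 0, 2), pool (6, 1, 4) — not enough R1
Permanently blocked: W1, W6 and W7.


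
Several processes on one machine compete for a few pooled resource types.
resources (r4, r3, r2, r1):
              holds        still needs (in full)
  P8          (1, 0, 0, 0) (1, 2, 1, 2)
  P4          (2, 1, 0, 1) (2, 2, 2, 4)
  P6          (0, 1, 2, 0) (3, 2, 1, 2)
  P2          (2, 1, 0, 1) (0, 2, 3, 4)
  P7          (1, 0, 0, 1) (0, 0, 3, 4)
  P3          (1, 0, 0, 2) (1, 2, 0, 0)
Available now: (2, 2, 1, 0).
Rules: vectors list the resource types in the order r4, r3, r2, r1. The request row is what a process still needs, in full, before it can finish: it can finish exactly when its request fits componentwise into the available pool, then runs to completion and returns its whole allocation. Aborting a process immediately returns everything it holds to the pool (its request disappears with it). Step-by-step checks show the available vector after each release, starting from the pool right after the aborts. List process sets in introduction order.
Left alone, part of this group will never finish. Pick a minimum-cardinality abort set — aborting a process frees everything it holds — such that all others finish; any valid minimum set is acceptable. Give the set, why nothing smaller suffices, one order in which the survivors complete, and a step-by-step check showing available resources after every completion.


Abort P4 and P7.
Key observation: before aborting P4 and P7, P2 was permanently blocked — no order could ever run it; afterwards it completes at step 4.
No one abort is enough; case by case: P8 alone leaves P4 blocked (short on r1); P4 alone leaves P2 blocked (short on r1); P6 alone leaves P4 blocked (short on r1); P2 alone leaves P4 blocked (short on r1); P7 alone leaves P4 blocked (short on r1); P3 alone leaves P4 blocked (short on r1).
The survivors complete as P8, P3, P6, P2. Step-by-step check (starting from the post-abort pool):
  pool = (5, 3, 1, 2)
  P8: need (1, 2, 1, 2) fits (5, 3, 1, 2); releases (1, 0, 0, 0), pool now (6, 3, 1, 2)
  P3: need (1, 2, 0, 0) fits (6, 3, 1, 2); releases (1, 0, 0, 2), pool now (7, 3, 1, 4)
  P6: need (3, 2, 1, 2) fits (7, 3, 1, 4); releases (0, 1, 2, 0), pool now (7, 4, 3, 4)
  P2: need (0, 2, 3, 4) fits (7, 4, 3, 4); releases (2, 1, 0, 1), pool now (9, 5, 3, 5)


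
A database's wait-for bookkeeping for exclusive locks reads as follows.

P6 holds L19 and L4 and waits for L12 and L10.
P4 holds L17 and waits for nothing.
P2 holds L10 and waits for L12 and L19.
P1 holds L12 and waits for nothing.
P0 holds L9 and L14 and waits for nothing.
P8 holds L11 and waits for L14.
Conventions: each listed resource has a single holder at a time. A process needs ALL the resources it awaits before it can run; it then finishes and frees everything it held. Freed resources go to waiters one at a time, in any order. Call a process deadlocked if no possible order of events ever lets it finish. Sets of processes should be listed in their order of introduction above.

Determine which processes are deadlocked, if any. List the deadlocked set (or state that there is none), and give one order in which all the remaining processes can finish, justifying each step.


The deadlocked set is P6 and P2.
Key observation: along P6 -> P2 -> P6, each member waits on what the next one holds — a deadlock; no other process is dragged down with it.
One completion order for the rest: P4, P1, P0, P8.
Walking it through:
  P4 waits on nothing -> runs at once and releases L17
  P1 waits on nothing -> runs at once and releases L12
  P0 waits on nothing -> runs at once and releases L9 and L14
  P8: everything it awaited (L14) is free; runs, freeing L11


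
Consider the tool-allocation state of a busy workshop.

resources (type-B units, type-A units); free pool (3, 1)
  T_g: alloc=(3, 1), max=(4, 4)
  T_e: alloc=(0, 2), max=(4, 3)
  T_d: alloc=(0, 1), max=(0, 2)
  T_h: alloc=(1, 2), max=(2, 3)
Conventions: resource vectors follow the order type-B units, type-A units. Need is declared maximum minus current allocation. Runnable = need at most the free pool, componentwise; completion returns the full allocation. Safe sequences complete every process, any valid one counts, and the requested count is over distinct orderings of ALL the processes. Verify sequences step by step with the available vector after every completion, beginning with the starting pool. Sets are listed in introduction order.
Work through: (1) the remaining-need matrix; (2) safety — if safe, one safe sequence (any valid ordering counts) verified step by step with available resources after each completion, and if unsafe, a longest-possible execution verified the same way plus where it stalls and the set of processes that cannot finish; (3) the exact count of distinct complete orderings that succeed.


(1) Need matrix, components ordered type-B units, type-A units:
  T_g: (1, 3)
  T_e: (4, 1)
  T_d: (0, 1)
  T_h: (1, 1)
(2) SAFE — a valid safe sequence is T_h, T_e, T_d, T_g.
Key observation: the first exact fit in this order is T_h — it needs (1, 1) with (3, 1) free, meeting a requested resource to the last unit.
Walking it through:
  pool = (3, 1)
  run T_h (needs (1, 1), free (3, 1)); after release of (1, 2) the pool is (4, 3)
  run T_e (needs (4, 1), free (4, 3)); after release of (0, 2) the pool is (4, 5)
  run T_d (needs (0, 1), free (4, 5)); after release of (0, 1) the pool is (4, 6)
  run T_g (needs (1, 3), free (4, 6)); after release of (3, 1) the pool is (7, 7)
(3) Exactly 8 of the possible complete orderings are safe sequences.


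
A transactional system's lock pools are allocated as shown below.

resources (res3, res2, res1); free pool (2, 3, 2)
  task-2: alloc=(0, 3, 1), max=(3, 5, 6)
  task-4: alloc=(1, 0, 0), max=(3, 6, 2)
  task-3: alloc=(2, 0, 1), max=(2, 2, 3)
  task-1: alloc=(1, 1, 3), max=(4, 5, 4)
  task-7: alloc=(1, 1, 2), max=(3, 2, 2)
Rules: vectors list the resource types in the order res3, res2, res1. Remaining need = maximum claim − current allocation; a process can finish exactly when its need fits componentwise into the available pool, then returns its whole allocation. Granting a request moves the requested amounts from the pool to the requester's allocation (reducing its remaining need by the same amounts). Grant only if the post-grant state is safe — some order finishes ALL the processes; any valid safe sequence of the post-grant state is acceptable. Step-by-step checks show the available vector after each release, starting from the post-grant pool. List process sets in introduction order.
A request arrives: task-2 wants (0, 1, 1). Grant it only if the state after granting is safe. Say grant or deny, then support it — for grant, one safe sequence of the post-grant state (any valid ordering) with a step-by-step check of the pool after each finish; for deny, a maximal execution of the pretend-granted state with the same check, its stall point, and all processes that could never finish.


GRANT — the state after the grant stays safe, e.g. via task-7, task-3, task-2, task-1, task-4.
Key observation: after the grant the pool drops to (2, 2, 1), which still lets task-7 finish first and unwind the rest.
Step-by-step check of the post-grant state:
  pool = (2, 2, 1)
  run task-7 (needs (2, 1, 0), free (2, 2, 1)); after release of (1, 1, 2) the pool is (3, 3, 3)
  run task-3 (needs (0, 2, 2), free (3, 3, 3)); after release of (2, 0, 1) the pool is (5, 3, 4)
  run task-2 (needs (3, 1, 4), free (5, 3, 4)); after release of (0, 4, 2) the pool is (5, 7, 6)
  run task-1 (needs (3, 4, 1), free (5, 7, 6)); after release of (1, 1, 3) the pool is (6, 8, 9)
  run task-4 (needs (2, 6, 2), free (6, 8, 9)); after release of (1, 0, 0) the pool is (7, 8, 9)


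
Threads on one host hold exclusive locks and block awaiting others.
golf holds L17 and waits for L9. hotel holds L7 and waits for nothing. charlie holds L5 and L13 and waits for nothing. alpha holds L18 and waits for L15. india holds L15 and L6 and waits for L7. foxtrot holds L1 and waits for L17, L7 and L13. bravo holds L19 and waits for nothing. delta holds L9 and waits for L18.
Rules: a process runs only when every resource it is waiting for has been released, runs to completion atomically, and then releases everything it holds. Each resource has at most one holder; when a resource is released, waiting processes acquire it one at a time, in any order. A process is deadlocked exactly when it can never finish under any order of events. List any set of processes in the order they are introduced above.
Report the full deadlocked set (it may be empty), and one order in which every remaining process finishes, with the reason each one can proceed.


No process is deadlocked.
Key observation: every chain of waits terminates; starting from the processes that wait on nothing, all the rest unlock in turn.
One completion order for the rest: hotel, india, charlie, alpha, bravo, delta, golf, foxtrot.
Check, step by step:
  run hotel (it waits on nothing); releases L7
  india: everything it awaited (L7) is free; runs, freeing L15 and L6
  run charlie (it waits on nothing); releases L5 and L13
  alpha: everything it awaited (L15) is free; runs, freeing L18
  run bravo (it waits on nothing); releases L19
  delta: everything it awaited (L18) is free; runs, freeing L9
  golf: everything it awaited (L9) is free; runs, freeing L17
  foxtrot: everything it awaited (L17, L7 and L13) is free; runs, freeing L1


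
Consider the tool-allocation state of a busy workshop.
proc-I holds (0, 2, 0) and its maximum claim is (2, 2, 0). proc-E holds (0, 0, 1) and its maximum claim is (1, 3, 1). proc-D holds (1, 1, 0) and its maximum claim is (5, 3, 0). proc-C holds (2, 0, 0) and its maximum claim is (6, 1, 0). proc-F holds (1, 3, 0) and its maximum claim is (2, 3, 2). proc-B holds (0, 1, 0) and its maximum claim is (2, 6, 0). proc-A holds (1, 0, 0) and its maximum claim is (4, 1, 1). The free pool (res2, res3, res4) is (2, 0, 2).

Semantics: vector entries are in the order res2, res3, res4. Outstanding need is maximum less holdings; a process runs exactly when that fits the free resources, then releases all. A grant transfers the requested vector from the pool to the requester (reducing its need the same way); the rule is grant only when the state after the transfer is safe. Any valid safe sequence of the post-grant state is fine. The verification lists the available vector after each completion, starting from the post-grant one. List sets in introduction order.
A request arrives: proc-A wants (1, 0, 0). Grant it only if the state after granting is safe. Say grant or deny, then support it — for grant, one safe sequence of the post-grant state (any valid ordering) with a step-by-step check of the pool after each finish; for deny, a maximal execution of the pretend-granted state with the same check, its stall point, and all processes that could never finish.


GRANT: granting preserves safety; a valid post-grant sequence is proc-F, proc-A, proc-E, proc-D, proc-I, proc-B, proc-C.
Key observation: the transfer keeps a workable pool ((1, 0, 2)); proc-F starts the safe sequence.
Check on the post-grant state, step by step:
  pool = (1, 0, 2)
  proc-F needs (1, 0, 2) <= (1, 0, 2) -> finishes; pool += (1, 3, 0) = (2, 3, 2)
  proc-A needs (2, 1, 1) <= (2, 3, 2) -> finishes; pool += (2, 0, 0) = (4, 3, 2)
  proc-E needs (1, 3, 0) <= (4, 3, 2) -> finishes; pool += (0, 0, 1) = (4, 3, 3)
  proc-D needs (4, 2, 0) <= (4, 3, 3) -> finishes; pool += (1, 1, 0) = (5, 4, 3)
  proc-I needs (2, 0, 0) <= (5, 4, 3) -> finishes; pool += (0, 2, 0) = (5, 6, 3)
  proc-B needs (2, 5, 0) <= (5, 6, 3) -> finishes; pool += (0, 1, 0) = (5, 7, 3)
  proc-C needs (4, 1, 0) <= (5, 7, 3) -> finishes; pool += (2, 0, 0) = (7, 7, 3)


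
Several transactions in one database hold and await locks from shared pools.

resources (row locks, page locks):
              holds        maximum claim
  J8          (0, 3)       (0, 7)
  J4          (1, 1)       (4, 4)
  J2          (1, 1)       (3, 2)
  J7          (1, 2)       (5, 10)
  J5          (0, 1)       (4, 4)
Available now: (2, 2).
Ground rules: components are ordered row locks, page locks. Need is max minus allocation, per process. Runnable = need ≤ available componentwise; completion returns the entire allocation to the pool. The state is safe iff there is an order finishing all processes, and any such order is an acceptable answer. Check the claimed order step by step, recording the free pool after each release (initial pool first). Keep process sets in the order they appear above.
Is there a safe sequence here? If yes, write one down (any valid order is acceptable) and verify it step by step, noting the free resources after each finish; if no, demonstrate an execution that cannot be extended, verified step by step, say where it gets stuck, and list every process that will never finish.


SAFE. One safe sequence: J2, J4, J5, J8, J7.
Key observation: at J2 the run first touches a limit — (2, 1) against (2, 2), exact on a resource it actually requests.
Check, step by step:
  pool = (2, 2)
  run J2 (needs (2, 1), free (2, 2)); after release of (1, 1) the pool is (3, 3)
  run J4 (needs (3, 3), free (3, 3)); after release of (1, 1) the pool is (4, 4)
  run J5 (needs (4, 3), free (4, 4)); after release of (0, 1) the pool is (4, 5)
  run J8 (needs (0, 4), free (4, 5)); after release of (0, 3) the pool is (4, 8)
  run J7 (needs (4, 8), free (4, 8)); after release of (1, 2) the pool is (5, 10)


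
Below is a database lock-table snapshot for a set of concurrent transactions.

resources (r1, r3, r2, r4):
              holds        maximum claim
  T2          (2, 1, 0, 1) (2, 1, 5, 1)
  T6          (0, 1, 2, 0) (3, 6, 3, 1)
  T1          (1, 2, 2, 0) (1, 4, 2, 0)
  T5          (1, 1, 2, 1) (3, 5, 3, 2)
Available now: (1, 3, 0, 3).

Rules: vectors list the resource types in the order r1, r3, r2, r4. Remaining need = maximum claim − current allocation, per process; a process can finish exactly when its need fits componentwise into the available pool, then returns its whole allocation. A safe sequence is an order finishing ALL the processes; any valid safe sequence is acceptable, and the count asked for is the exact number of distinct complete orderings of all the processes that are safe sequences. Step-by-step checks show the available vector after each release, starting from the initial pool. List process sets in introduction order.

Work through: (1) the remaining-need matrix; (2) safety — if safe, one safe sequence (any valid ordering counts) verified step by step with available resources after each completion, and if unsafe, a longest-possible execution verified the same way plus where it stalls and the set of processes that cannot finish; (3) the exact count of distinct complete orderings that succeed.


(1) Outstanding need per process (order r1, r3, r2, r4):
  T2: (0, 0, 5, 0)
  T6: (3, 5, 1, 1)
  T1: (0, 2, 0, 0)
  T5: (2, 4, 1, 1)
(2) SAFE — a valid safe sequence is T1, T5, T6, T2.
Key observation: T5 marks the first exact bind of the order: its need (2, 4, 1, 1) fits the free (2, 5, 2, 3) with zero slack on a requested resource.
Check, step by step:
  pool = (1, 3, 0, 3)
  T1: need (0, 2, 0, 0) fits (1, 3, 0, 3); releases (1, 2, 2, 0), pool now (2, 5, 2, 3)
  T5: need (2, 4, 1, 1) fits (2, 5, 2, 3); releases (1, 1, 2, 1), pool now (3, 6, 4, 4)
  T6: need (3, 5, 1, 1) fits (3, 6, 4, 4); releases (0, 1, 2, 0), pool now (3, 7, 6, 4)
  T2: need (0, 0, 5, 0) fits (3, 7, 6, 4); releases (2, 1, 0, 1), pool now (5, 8, 6, 5)
(3) Precisely 1 of the possible complete orderings is a safe sequence.


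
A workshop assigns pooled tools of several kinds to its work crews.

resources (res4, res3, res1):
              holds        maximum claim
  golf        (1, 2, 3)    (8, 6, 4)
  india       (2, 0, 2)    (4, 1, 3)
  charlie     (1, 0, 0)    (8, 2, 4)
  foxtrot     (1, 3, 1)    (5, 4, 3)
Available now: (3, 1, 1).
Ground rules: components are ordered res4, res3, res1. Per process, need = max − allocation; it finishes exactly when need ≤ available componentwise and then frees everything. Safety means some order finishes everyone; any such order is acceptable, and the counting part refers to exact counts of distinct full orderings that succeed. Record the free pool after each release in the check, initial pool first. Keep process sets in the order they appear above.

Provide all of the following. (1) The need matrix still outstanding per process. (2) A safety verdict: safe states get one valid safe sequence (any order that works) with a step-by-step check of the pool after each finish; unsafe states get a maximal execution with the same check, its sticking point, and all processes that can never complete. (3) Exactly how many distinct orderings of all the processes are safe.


(1) Outstanding need per process (order res4, res3, res1):
  golf: (7, 4, 1)
  india: (2, 1, 1)
  charlie: (7, 2, 4)
  foxtrot: (4, 1, 2)
(2) UNSAFE.
Key observation: india, foxtrot can finish, but then (6, 4, 4) is all there is, and the blocked group's res4 demands exceed it.
Going as far as possible: india, foxtrot; after that, nothing fits. Walking it through:
  pool = (3, 1, 1)
  india needs (2, 1, 1) <= (3, 1, 1) -> finishes; pool += (2, 0, 2) = (5, 1, 3)
  foxtrot needs (4, 1, 2) <= (5, 1, 3) -> finishes; pool += (1, 3, 1) = (6, 4, 4)
  blocked: golf wants (7, 4, 1), pool (6, 4, 4) — not enough res4
  blocked: charlie wants (7, 2, 4), pool (6, 4, 4) — not enough res4
Processes that can never finish: golf and charlie.
(3) The exact count: 0 of the possible complete orderings are safe sequences.


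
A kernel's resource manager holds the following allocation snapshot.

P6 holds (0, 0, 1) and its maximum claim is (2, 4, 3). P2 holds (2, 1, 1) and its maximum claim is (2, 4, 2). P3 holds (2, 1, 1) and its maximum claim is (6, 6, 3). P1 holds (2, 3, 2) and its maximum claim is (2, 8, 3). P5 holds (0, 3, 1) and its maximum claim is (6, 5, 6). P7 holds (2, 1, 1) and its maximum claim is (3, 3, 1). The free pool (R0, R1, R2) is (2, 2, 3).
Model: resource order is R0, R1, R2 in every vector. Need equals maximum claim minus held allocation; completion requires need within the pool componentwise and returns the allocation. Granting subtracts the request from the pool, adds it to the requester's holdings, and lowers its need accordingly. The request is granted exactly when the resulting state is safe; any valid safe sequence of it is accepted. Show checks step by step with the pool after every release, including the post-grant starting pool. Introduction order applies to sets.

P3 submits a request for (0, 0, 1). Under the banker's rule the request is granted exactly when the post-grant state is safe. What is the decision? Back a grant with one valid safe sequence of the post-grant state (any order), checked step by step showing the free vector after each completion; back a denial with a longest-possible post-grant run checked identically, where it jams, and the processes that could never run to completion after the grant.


GRANT — the state after the grant stays safe, e.g. via P7, P2, P6, P5, P1, P3.
Key observation: the grant leaves (2, 2, 2) free — enough for P7, whose release restarts the cascade.
Verifying the post-grant state step by step:
  pool = (2, 2, 2)
  P7 needs (1, 2, 0) <= (2, 2, 2) -> finishes; pool += (2, 1, 1) = (4, 3, 3)
  P2 needs (0, 3, 1) <= (4, 3, 3) -> finishes; pool += (2, 1, 1) = (6, 4, 4)
  P6 needs (2, 4, 2) <= (6, 4, 4) -> finishes; pool += (0, 0, 1) = (6, 4, 5)
  P5 needs (6, 2, 5) <= (6, 4, 5) -> finishes; pool += (0, 3, 1) = (6, 7, 6)
  P1 needs (0, 5, 1) <= (6, 7, 6) -> finishes; pool += (2, 3, 2) = (8, 10, 8)
  P3 needs (4, 5, 1) <= (8, 10, 8) -> finishes; pool += (2, 1, 2) = (10, 11, 10)


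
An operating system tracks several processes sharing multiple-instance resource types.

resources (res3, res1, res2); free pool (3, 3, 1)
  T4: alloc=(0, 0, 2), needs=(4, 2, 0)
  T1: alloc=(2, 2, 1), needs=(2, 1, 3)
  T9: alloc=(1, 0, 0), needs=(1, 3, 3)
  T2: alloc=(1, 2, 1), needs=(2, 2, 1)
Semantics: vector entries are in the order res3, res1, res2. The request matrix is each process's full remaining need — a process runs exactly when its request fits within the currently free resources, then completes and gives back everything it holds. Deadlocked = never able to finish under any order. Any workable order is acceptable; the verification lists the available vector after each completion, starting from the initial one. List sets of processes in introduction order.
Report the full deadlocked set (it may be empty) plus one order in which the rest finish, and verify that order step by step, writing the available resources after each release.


The deadlocked set is empty.
Key observation: T2 leads a chain of completions in which each release enables another process.
The rest can finish in the order T2, T4, T1, T9. Walking it through:
  pool = (3, 3, 1)
  T2: need (2, 2, 1) fits (3, 3, 1); releases (1, 2, 1), pool now (4, 5, 2)
  T4: need (4, 2, 0) fits (4, 5, 2); releases (0, 0, 2), pool now (4, 5, 4)
  T1: need (2, 1, 3) fits (4, 5, 4); releases (2, 2, 1), pool now (6, 7, 5)
  T9: need (1, 3, 3) fits (6, 7, 5); releases (1, 0, 0), pool now (7, 7, 5)


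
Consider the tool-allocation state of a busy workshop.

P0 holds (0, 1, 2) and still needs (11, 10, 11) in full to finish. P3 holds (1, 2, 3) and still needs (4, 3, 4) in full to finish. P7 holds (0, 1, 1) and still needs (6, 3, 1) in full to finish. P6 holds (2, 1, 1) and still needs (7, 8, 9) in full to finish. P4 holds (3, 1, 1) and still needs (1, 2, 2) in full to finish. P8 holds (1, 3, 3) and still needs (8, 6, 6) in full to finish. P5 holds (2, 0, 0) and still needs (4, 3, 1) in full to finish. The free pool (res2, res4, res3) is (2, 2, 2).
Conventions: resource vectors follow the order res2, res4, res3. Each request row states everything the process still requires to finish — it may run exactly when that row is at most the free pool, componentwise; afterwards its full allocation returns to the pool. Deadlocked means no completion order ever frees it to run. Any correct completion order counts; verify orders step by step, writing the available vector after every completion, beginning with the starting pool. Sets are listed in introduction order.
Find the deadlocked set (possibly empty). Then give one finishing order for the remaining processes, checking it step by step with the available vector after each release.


No process is deadlocked.
Key observation: beginning at P4, releases accumulate fast enough that every process eventually fits.
One completion order for the rest: P4, P5, P7, P3, P8, P6, P0. Walking it through:
  pool = (2, 2, 2)
  P4: need (1, 2, 2) fits (2, 2, 2); releases (3, 1, 1), pool now (5, 3, 3)
  P5: need (4, 3, 1) fits (5, 3, 3); releases (2, 0, 0), pool now (7, 3, 3)
  P7: need (6, 3, 1) fits (7, 3, 3); releases (0, 1, 1), pool now (7, 4, 4)
  P3: need (4, 3, 4) fits (7, 4, 4); releases (1, 2, 3), pool now (8, 6, 7)
  P8: need (8, 6, 6) fits (8, 6, 7); releases (1, 3, 3), pool now (9, 9, 10)
  P6: need (7, 8, 9) fits (9, 9, 10); releases (2, 1, 1), pool now (11, 10, 11)
  P0: need (11, 10, 11) fits (11, 10, 11); releases (0, 1, 2), pool now (11, 11, 13)


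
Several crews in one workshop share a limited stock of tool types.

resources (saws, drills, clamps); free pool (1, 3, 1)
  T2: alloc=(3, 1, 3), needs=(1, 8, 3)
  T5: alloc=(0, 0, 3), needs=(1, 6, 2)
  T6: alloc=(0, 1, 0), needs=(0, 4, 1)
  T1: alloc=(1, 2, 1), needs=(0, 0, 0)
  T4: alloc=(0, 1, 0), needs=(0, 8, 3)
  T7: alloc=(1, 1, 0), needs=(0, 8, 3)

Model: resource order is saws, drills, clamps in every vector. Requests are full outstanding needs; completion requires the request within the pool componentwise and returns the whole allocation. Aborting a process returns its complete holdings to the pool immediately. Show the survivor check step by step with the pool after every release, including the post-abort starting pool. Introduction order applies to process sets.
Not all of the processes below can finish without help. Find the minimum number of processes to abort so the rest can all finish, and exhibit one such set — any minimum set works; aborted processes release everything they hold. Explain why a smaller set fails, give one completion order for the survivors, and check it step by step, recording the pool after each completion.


Abort T2 and T7.
Key observation: T4 could never have finished before the abort; with (4, 2, 3) returned by T2 and T7, it fits at step 3.
Why nothing smaller works — every single abort fails: T2 alone leaves T4 blocked (short on drills); T5 alone leaves T2 blocked (short on drills); T6 alone leaves T2 blocked (short on drills); T1 alone leaves T2 blocked (short on drills); T4 alone leaves T2 blocked (short on drills); T7 alone leaves T2 blocked (short on drills).
One survivor order: T1, T6, T4, T5. Check, step by step (post-abort pool first):
  pool = (5, 5, 4)
  T1: need (0, 0, 0) fits (5, 5, 4); releases (1, 2, 1), pool now (6, 7, 5)
  T6: need (0, 4, 1) fits (6, 7, 5); releases (0, 1, 0), pool now (6, 8, 5)
  T4: need (0, 8, 3) fits (6, 8, 5); releases (0, 1, 0), pool now (6, 9, 5)
  T5: need (1, 6, 2) fits (6, 9, 5); releases (0, 0, 3), pool now (6, 9, 8)
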